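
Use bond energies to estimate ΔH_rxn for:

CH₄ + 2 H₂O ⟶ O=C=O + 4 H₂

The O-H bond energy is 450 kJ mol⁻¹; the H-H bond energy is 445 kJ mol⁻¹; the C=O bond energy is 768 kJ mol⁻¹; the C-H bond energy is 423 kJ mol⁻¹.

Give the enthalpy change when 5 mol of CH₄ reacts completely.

Bonds broken (reactants):
  C-H: 4 × 423 = 1692
  O-H: 4 × 450 = 1800
  Σ(broken) = 3492 kJ
Bonds formed (products):
  C=O: 2 × 768 = 1536
  H-H: 4 × 445 = 1780
  Σ(formed) = 3316 kJ
ΔH = Σ(broken) − Σ(formed) = 3492 − 3316 = +176 kJ
For 5× the reaction as written: 5 × (+176) = +880 kJ

ΔH = +880 kJ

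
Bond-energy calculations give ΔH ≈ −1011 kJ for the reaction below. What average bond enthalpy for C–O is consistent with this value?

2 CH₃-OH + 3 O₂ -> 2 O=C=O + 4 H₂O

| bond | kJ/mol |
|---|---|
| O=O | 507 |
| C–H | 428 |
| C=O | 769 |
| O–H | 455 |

Let D be the C–O bond energy.
Σ(broken) = 6×428 + 2×D + 2×455 + 3×507 = 4999 + 2D
Σ(formed) = 4×769 + 8×455 = 6716
ΔH = Σ(broken) − Σ(formed) = (4999 + 2D) − (6716) = −1717 + 2D
Setting this equal to −1011 kJ gives 2D = 706, so D = 353 kJ/mol.

D(C–O) ≈ 353 kJ/mol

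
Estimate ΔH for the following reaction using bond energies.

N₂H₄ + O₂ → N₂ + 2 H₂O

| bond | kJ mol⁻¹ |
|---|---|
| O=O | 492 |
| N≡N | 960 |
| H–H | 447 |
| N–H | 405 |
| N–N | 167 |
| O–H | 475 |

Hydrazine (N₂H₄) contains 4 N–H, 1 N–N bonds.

Bonds broken (reactants):
  N–H: 4 × 405 = 1620
  N–N: 1 × 167 = 167
  O=O: 1 × 492 = 492
  Σ(broken) = 2279 kJ
Bonds formed (products):
  N≡N: 1 × 960 = 960
  O–H: 4 × 475 = 1900
  Σ(formed) = 2860 kJ
ΔH = Σ(broken) − Σ(formed) = 2279 − 2860 = −581 kJ

ΔH ≈ −581 kJ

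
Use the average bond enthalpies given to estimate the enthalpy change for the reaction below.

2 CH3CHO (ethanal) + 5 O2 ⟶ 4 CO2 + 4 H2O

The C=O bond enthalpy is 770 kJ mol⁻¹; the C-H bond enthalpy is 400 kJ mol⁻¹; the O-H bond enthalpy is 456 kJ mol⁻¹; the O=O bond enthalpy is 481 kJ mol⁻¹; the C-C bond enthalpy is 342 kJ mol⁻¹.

ΔH ≈ −1979 kJ

Bonds broken (reactants):
  C-C: 2 × 342 = 684
  C-H: 8 × 400 = 3200
  C=O: 2 × 770 = 1540
  O=O: 5 × 481 = 2405
  Σ(broken) = 7829 kJ
Bonds formed (products):
  C=O: 8 × 770 = 6160
  O-H: 8 × 456 = 3648
  Σ(formed) = 9808 kJ
ΔH = Σ(broken) − Σ(formed) = 7829 − 9808 = −1979 kJ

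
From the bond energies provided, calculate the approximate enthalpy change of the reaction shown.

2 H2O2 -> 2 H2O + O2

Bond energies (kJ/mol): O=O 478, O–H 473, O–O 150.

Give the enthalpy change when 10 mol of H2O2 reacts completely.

ΔH = −890 kJ

Bonds broken (reactants):
  O–H: 4 × 473 = 1892
  O–O: 2 × 150 = 300
  Σ(broken) = 2192 kJ
Bonds formed (products):
  O–H: 4 × 473 = 1892
  O=O: 1 × 478 = 478
  Σ(formed) = 2370 kJ
ΔH = Σ(broken) − Σ(formed) = 2192 − 2370 = −178 kJ
For 5× the reaction as written: 5 × (−178) = −890 kJ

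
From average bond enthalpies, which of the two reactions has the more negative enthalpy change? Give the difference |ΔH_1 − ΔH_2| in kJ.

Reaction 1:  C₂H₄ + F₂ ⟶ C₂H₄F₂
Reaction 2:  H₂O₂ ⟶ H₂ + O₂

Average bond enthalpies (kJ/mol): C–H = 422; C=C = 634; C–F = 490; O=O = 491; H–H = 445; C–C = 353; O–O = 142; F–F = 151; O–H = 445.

Reaction 1, by 644 kJ

Reaction 1:
  Bonds broken (reactants):
    C–H: 4 × 422 = 1688
    C=C: 1 × 634 = 634
    F–F: 1 × 151 = 151
    Σ(broken) = 2473 kJ
  Bonds formed (products):
    C–C: 1 × 353 = 353
    C–F: 2 × 490 = 980
    C–H: 4 × 422 = 1688
    Σ(formed) = 3021 kJ
  ΔH_1 = 2473 − 3021 = −548 kJ
Reaction 2:
  Bonds broken (reactants):
    O–H: 2 × 445 = 890
    O–O: 1 × 142 = 142
    Σ(broken) = 1032 kJ
  Bonds formed (products):
    H–H: 1 × 445 = 445
    O=O: 1 × 491 = 491
    Σ(formed) = 936 kJ
  ΔH_2 = 1032 − 936 = +96 kJ
ΔH_1 − ΔH_2 = −644 kJ, so reaction 1 has the more negative ΔH; |ΔH_1 − ΔH_2| = 644 kJ.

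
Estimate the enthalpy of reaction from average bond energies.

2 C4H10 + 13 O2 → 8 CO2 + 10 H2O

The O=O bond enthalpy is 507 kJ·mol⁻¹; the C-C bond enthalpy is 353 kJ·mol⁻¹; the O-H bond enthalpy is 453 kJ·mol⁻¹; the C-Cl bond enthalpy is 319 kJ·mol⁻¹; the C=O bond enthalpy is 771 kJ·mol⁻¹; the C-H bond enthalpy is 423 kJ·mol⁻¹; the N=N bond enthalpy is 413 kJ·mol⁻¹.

ΔH ≈ −4227 kJ

Bonds broken (reactants):
  C-C: 6 × 353 = 2118
  C-H: 20 × 423 = 8460
  O=O: 13 × 507 = 6591
  Σ(broken) = 17169 kJ
Bonds formed (products):
  C=O: 16 × 771 = 12336
  O-H: 20 × 453 = 9060
  Σ(formed) = 21396 kJ
ΔH = Σ(broken) − Σ(formed) = 17169 − 21396 = −4227 kJ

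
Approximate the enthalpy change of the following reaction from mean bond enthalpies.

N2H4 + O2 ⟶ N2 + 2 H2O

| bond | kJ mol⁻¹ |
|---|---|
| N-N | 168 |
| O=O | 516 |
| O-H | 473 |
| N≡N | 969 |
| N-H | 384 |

Bonds broken (reactants):
  N-H: 4 × 384 = 1536
  N-N: 1 × 168 = 168
  O=O: 1 × 516 = 516
  Σ(broken) = 2220 kJ
Bonds formed (products):
  N≡N: 1 × 969 = 969
  O-H: 4 × 473 = 1892
  Σ(formed) = 2861 kJ
ΔH = Σ(broken) − Σ(formed) = 2220 − 2861 = −641 kJ

ΔH ≈ −641 kJ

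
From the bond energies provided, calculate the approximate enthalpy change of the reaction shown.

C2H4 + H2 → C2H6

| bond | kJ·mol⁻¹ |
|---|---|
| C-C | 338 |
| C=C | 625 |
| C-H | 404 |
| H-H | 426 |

Bonds broken (reactants):
  C-H: 4 × 404 = 1616
  C=C: 1 × 625 = 625
  H-H: 1 × 426 = 426
  Σ(broken) = 2667 kJ
Bonds formed (products):
  C-C: 1 × 338 = 338
  C-H: 6 × 404 = 2424
  Σ(formed) = 2762 kJ
ΔH = Σ(broken) − Σ(formed) = 2667 − 2762 = −95 kJ

ΔH ≈ −95 kJ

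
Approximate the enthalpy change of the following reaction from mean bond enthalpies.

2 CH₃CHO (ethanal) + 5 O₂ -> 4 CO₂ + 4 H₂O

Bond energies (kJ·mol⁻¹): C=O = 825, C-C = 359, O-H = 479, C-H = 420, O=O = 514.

ΔH ≈ −2134 kJ

Bonds broken (reactants):
  C-C: 2 × 359 = 718
  C-H: 8 × 420 = 3360
  C=O: 2 × 825 = 1650
  O=O: 5 × 514 = 2570
  Σ(broken) = 8298 kJ
Bonds formed (products):
  C=O: 8 × 825 = 6600
  O-H: 8 × 479 = 3832
  Σ(formed) = 10432 kJ
ΔH = Σ(broken) − Σ(formed) = 8298 − 10432 = −2134 kJ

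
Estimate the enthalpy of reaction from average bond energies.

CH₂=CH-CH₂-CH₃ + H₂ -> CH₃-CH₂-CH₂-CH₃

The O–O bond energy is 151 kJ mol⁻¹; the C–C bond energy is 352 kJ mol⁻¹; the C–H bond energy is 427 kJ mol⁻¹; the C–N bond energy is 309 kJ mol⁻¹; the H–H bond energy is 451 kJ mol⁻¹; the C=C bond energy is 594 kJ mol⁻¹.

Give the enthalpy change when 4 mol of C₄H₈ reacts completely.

Bonds broken (reactants):
  C–C: 2 × 352 = 704
  C–H: 8 × 427 = 3416
  C=C: 1 × 594 = 594
  H–H: 1 × 451 = 451
  Σ(broken) = 5165 kJ
Bonds formed (products):
  C–C: 3 × 352 = 1056
  C–H: 10 × 427 = 4270
  Σ(formed) = 5326 kJ
ΔH = Σ(broken) − Σ(formed) = 5165 − 5326 = −161 kJ
For 4× the reaction as written: 4 × (−161) = −644 kJ

ΔH = −644 kJ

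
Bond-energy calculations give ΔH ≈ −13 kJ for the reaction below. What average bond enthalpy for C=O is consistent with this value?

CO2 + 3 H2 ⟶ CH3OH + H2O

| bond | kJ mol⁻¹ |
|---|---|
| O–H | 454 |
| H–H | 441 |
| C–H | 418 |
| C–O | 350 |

D(C=O) ≈ 815 kJ/mol

Let D be the C=O bond energy.
Σ(broken) = 2×D + 3×441 = 1323 + 2D
Σ(formed) = 3×418 + 1×350 + 3×454 = 2966
ΔH = Σ(broken) − Σ(formed) = (1323 + 2D) − (2966) = −1643 + 2D
Setting this equal to −13 kJ gives 2D = 1630, so D = 815 kJ/mol.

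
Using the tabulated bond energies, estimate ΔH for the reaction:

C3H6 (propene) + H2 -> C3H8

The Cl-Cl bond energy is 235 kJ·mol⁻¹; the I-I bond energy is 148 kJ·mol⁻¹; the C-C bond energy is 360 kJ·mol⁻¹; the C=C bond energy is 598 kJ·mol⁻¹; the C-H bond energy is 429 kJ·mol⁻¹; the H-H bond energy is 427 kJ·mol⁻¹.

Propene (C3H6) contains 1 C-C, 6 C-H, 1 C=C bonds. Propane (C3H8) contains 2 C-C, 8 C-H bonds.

Bonds broken (reactants):
  C-C: 1 × 360 = 360
  C-H: 6 × 429 = 2574
  C=C: 1 × 598 = 598
  H-H: 1 × 427 = 427
  Σ(broken) = 3959 kJ
Bonds formed (products):
  C-C: 2 × 360 = 720
  C-H: 8 × 429 = 3432
  Σ(formed) = 4152 kJ
ΔH = Σ(broken) − Σ(formed) = 3959 − 4152 = −193 kJ

ΔH ≈ −193 kJ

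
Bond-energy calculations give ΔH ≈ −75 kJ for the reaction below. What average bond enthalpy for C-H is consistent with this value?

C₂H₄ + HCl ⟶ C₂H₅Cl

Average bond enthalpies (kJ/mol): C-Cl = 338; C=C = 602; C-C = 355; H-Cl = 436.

Let D be the C-H bond energy.
Σ(broken) = 4×D + 1×602 + 1×436 = 1038 + 4D
Σ(formed) = 1×355 + 1×338 + 5×D = 693 + 5D
ΔH = Σ(broken) − Σ(formed) = (1038 + 4D) − (693 + 5D) = +345 − D
Setting this equal to −75 kJ gives D = 420 kJ/mol.

D(C-H) ≈ 420 kJ/mol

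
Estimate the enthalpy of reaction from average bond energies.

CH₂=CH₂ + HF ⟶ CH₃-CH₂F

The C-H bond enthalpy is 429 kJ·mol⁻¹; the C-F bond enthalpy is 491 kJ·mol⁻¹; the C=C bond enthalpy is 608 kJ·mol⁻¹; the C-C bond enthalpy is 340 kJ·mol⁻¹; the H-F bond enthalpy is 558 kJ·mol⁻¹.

ΔH ≈ −94 kJ

Bonds broken (reactants):
  C-H: 4 × 429 = 1716
  C=C: 1 × 608 = 608
  H-F: 1 × 558 = 558
  Σ(broken) = 2882 kJ
Bonds formed (products):
  C-C: 1 × 340 = 340
  C-F: 1 × 491 = 491
  C-H: 5 × 429 = 2145
  Σ(formed) = 2976 kJ
ΔH = Σ(broken) − Σ(formed) = 2882 − 2976 = −94 kJ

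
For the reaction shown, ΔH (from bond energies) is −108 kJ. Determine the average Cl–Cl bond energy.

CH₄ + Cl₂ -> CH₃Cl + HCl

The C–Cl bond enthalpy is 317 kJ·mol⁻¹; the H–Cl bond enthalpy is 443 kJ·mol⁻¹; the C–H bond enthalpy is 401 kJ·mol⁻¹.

Let D be the Cl–Cl bond energy.
Σ(broken) = 4×401 + 1×D = 1604 + D
Σ(formed) = 1×317 + 3×401 + 1×443 = 1963
ΔH = Σ(broken) − Σ(formed) = (1604 + D) − (1963) = −359 + D
Setting this equal to −108 kJ gives D = 251 kJ/mol.

D(Cl–Cl) ≈ 251 kJ/mol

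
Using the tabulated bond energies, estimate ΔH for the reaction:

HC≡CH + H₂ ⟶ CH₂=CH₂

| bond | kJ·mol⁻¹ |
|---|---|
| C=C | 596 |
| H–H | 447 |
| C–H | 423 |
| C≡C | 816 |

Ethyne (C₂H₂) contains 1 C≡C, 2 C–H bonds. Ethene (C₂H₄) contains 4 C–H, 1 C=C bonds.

Bonds broken (reactants):
  C≡C: 1 × 816 = 816
  C–H: 2 × 423 = 846
  H–H: 1 × 447 = 447
  Σ(broken) = 2109 kJ
Bonds formed (products):
  C–H: 4 × 423 = 1692
  C=C: 1 × 596 = 596
  Σ(formed) = 2288 kJ
ΔH = Σ(broken) − Σ(formed) = 2109 − 2288 = −179 kJ

ΔH ≈ −179 kJ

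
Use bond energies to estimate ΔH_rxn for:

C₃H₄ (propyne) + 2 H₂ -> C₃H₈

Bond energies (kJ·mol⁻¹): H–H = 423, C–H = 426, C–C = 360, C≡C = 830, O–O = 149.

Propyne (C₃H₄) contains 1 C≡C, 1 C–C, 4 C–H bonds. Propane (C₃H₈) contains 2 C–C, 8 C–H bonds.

Bonds broken (reactants):
  C≡C: 1 × 830 = 830
  C–C: 1 × 360 = 360
  C–H: 4 × 426 = 1704
  H–H: 2 × 423 = 846
  Σ(broken) = 3740 kJ
Bonds formed (products):
  C–C: 2 × 360 = 720
  C–H: 8 × 426 = 3408
  Σ(formed) = 4128 kJ
ΔH = Σ(broken) − Σ(formed) = 3740 − 4128 = −388 kJ

ΔH ≈ −388 kJ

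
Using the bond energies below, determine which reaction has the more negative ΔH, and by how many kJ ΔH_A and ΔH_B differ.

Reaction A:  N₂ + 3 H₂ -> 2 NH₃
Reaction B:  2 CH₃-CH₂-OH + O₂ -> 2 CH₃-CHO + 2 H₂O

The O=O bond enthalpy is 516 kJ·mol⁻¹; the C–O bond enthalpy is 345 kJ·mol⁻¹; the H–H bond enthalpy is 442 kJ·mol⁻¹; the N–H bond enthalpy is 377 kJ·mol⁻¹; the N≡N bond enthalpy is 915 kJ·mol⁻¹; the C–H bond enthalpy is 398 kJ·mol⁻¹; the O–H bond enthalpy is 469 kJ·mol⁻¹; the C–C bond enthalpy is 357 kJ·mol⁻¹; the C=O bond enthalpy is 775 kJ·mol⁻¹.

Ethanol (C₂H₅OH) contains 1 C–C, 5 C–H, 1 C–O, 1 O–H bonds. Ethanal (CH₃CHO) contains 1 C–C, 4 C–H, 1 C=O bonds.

Reaction A:
  Bonds broken (reactants):
    H–H: 3 × 442 = 1326
    N≡N: 1 × 915 = 915
    Σ(broken) = 2241 kJ
  Bonds formed (products):
    N–H: 6 × 377 = 2262
    Σ(formed) = 2262 kJ
  ΔH_A = 2241 − 2262 = −21 kJ
Reaction B:
  Bonds broken (reactants):
    C–C: 2 × 357 = 714
    C–H: 10 × 398 = 3980
    C–O: 2 × 345 = 690
    O–H: 2 × 469 = 938
    O=O: 1 × 516 = 516
    Σ(broken) = 6838 kJ
  Bonds formed (products):
    C–C: 2 × 357 = 714
    C–H: 8 × 398 = 3184
    C=O: 2 × 775 = 1550
    O–H: 4 × 469 = 1876
    Σ(formed) = 7324 kJ
  ΔH_B = 6838 − 7324 = −486 kJ
ΔH_A − ΔH_B = +465 kJ, so reaction B has the more negative ΔH; |ΔH_A − ΔH_B| = 465 kJ.

Reaction B, by 465 kJ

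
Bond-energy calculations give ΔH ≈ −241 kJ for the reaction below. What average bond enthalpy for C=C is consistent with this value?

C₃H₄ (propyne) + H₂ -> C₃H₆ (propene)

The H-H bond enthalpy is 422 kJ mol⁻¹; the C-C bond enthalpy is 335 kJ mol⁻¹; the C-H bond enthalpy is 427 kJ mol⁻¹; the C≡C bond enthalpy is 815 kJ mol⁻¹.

D(C=C) ≈ 624 kJ/mol

Let D be the C=C bond energy.
Σ(broken) = 1×815 + 1×335 + 4×427 + 1×422 = 3280
Σ(formed) = 1×335 + 6×427 + 1×D = 2897 + D
ΔH = Σ(broken) − Σ(formed) = (3280) − (2897 + D) = +383 − D
Setting this equal to −241 kJ gives D = 624 kJ/mol.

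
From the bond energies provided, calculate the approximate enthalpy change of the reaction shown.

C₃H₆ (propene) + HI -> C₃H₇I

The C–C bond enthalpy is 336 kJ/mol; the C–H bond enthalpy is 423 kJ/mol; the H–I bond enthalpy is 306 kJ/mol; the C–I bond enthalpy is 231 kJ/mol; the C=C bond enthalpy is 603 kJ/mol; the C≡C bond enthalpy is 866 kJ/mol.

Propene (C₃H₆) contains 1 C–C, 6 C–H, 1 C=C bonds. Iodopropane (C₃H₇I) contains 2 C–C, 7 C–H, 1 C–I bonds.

Bonds broken (reactants):
  C–C: 1 × 336 = 336
  C–H: 6 × 423 = 2538
  C=C: 1 × 603 = 603
  H–I: 1 × 306 = 306
  Σ(broken) = 3783 kJ
Bonds formed (products):
  C–C: 2 × 336 = 672
  C–H: 7 × 423 = 2961
  C–I: 1 × 231 = 231
  Σ(formed) = 3864 kJ
ΔH = Σ(broken) − Σ(formed) = 3783 − 3864 = −81 kJ

ΔH ≈ −81 kJ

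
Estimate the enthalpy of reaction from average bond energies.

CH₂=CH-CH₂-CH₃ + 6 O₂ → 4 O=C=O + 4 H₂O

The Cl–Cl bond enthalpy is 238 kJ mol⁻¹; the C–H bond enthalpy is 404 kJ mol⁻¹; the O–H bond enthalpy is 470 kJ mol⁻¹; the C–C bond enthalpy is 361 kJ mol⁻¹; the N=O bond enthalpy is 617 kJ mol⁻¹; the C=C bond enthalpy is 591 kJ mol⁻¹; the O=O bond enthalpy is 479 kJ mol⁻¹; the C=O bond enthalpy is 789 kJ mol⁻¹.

Bonds broken (reactants):
  C–C: 2 × 361 = 722
  C–H: 8 × 404 = 3232
  C=C: 1 × 591 = 591
  O=O: 6 × 479 = 2874
  Σ(broken) = 7419 kJ
Bonds formed (products):
  C=O: 8 × 789 = 6312
  O–H: 8 × 470 = 3760
  Σ(formed) = 10072 kJ
ΔH = Σ(broken) − Σ(formed) = 7419 − 10072 = −2653 kJ

ΔH ≈ −2653 kJ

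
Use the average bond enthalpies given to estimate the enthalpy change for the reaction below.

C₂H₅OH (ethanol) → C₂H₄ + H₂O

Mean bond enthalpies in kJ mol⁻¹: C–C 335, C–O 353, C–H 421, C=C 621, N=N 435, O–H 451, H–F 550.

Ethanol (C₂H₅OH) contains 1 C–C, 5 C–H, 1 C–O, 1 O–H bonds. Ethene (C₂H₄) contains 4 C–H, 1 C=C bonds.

Bonds broken (reactants):
  C–C: 1 × 335 = 335
  C–H: 5 × 421 = 2105
  C–O: 1 × 353 = 353
  O–H: 1 × 451 = 451
  Σ(broken) = 3244 kJ
Bonds formed (products):
  C–H: 4 × 421 = 1684
  C=C: 1 × 621 = 621
  O–H: 2 × 451 = 902
  Σ(formed) = 3207 kJ
ΔH = Σ(broken) − Σ(formed) = 3244 − 3207 = +37 kJ

ΔH ≈ +37 kJ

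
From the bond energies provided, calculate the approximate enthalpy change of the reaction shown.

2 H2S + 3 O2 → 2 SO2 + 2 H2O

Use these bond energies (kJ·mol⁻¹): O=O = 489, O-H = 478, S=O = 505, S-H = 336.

ΔH ≈ −1121 kJ

Bonds broken (reactants):
  O=O: 3 × 489 = 1467
  S-H: 4 × 336 = 1344
  Σ(broken) = 2811 kJ
Bonds formed (products):
  O-H: 4 × 478 = 1912
  S=O: 4 × 505 = 2020
  Σ(formed) = 3932 kJ
ΔH = Σ(broken) − Σ(formed) = 2811 − 3932 = −1121 kJ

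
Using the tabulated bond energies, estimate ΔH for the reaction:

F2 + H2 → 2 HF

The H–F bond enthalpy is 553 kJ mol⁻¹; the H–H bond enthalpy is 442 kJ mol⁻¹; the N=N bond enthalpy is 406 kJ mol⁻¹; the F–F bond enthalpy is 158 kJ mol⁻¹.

ΔH ≈ −506 kJ

Bonds broken (reactants):
  F–F: 1 × 158 = 158
  H–H: 1 × 442 = 442
  Σ(broken) = 600 kJ
Bonds formed (products):
  H–F: 2 × 553 = 1106
  Σ(formed) = 1106 kJ
ΔH = Σ(broken) − Σ(formed) = 600 − 1106 = −506 kJ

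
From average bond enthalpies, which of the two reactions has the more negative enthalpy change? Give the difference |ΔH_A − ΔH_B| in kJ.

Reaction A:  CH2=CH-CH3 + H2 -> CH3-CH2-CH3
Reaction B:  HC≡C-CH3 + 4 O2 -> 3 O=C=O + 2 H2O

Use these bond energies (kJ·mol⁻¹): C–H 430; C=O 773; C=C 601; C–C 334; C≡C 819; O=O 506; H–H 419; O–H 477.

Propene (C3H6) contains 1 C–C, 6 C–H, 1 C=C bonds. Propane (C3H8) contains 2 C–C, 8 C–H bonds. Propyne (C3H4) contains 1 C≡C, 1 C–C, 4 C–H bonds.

Reaction B, by 1475 kJ

Reaction A:
  Bonds broken (reactants):
    C–C: 1 × 334 = 334
    C–H: 6 × 430 = 2580
    C=C: 1 × 601 = 601
    H–H: 1 × 419 = 419
    Σ(broken) = 3934 kJ
  Bonds formed (products):
    C–C: 2 × 334 = 668
    C–H: 8 × 430 = 3440
    Σ(formed) = 4108 kJ
  ΔH_A = 3934 − 4108 = −174 kJ
Reaction B:
  Bonds broken (reactants):
    C≡C: 1 × 819 = 819
    C–C: 1 × 334 = 334
    C–H: 4 × 430 = 1720
    O=O: 4 × 506 = 2024
    Σ(broken) = 4897 kJ
  Bonds formed (products):
    C=O: 6 × 773 = 4638
    O–H: 4 × 477 = 1908
    Σ(formed) = 6546 kJ
  ΔH_B = 4897 − 6546 = −1649 kJ
ΔH_A − ΔH_B = +1475 kJ, so reaction B has the more negative ΔH; |ΔH_A − ΔH_B| = 1475 kJ.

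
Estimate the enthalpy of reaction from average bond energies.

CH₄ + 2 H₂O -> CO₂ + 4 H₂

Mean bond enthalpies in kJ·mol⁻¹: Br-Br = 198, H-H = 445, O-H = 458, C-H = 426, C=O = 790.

Bonds broken (reactants):
  C-H: 4 × 426 = 1704
  O-H: 4 × 458 = 1832
  Σ(broken) = 3536 kJ
Bonds formed (products):
  C=O: 2 × 790 = 1580
  H-H: 4 × 445 = 1780
  Σ(formed) = 3360 kJ
ΔH = Σ(broken) − Σ(formed) = 3536 − 3360 = +176 kJ

ΔH ≈ +176 kJ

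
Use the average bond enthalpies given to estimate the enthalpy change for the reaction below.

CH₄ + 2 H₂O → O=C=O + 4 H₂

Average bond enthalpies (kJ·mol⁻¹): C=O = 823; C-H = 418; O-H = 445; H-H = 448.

ΔH ≈ +14 kJ

Bonds broken (reactants):
  C-H: 4 × 418 = 1672
  O-H: 4 × 445 = 1780
  Σ(broken) = 3452 kJ
Bonds formed (products):
  C=O: 2 × 823 = 1646
  H-H: 4 × 448 = 1792
  Σ(formed) = 3438 kJ
ΔH = Σ(broken) − Σ(formed) = 3452 − 3438 = +14 kJ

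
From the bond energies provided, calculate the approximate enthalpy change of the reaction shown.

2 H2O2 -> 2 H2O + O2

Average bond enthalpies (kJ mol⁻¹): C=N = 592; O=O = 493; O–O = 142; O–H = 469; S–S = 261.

ΔH ≈ −209 kJ

Bonds broken (reactants):
  O–H: 4 × 469 = 1876
  O–O: 2 × 142 = 284
  Σ(broken) = 2160 kJ
Bonds formed (products):
  O–H: 4 × 469 = 1876
  O=O: 1 × 493 = 493
  Σ(formed) = 2369 kJ
ΔH = Σ(broken) − Σ(formed) = 2160 − 2369 = −209 kJ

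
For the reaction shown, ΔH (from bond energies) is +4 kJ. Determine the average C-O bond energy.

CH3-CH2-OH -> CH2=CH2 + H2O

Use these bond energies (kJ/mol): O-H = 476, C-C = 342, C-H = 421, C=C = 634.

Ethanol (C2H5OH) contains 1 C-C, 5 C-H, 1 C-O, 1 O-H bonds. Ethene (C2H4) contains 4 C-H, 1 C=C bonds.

Let D be the C-O bond energy.
Σ(broken) = 1×342 + 5×421 + 1×D + 1×476 = 2923 + D
Σ(formed) = 4×421 + 1×634 + 2×476 = 3270
ΔH = Σ(broken) − Σ(formed) = (2923 + D) − (3270) = −347 + D
Setting this equal to +4 kJ gives D = 351 kJ/mol.

D(C-O) ≈ 351 kJ/mol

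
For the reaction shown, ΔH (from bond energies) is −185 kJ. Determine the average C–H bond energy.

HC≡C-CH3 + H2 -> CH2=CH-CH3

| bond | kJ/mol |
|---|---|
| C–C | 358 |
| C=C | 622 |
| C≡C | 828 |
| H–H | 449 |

Let D be the C–H bond energy.
Σ(broken) = 1×828 + 1×358 + 4×D + 1×449 = 1635 + 4D
Σ(formed) = 1×358 + 6×D + 1×622 = 980 + 6D
ΔH = Σ(broken) − Σ(formed) = (1635 + 4D) − (980 + 6D) = +655 − 2D
Setting this equal to −185 kJ gives 2D = 840, so D = 420 kJ/mol.

D(C–H) ≈ 420 kJ/mol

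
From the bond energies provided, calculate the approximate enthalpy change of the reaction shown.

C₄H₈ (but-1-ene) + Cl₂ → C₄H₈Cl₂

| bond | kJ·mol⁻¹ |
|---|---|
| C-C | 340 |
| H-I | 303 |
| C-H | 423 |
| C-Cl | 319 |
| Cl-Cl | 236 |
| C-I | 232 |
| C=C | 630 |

ΔH ≈ −112 kJ

Bonds broken (reactants):
  C-C: 2 × 340 = 680
  C-H: 8 × 423 = 3384
  C=C: 1 × 630 = 630
  Cl-Cl: 1 × 236 = 236
  Σ(broken) = 4930 kJ
Bonds formed (products):
  C-C: 3 × 340 = 1020
  C-Cl: 2 × 319 = 638
  C-H: 8 × 423 = 3384
  Σ(formed) = 5042 kJ
ΔH = Σ(broken) − Σ(formed) = 4930 − 5042 = −112 kJ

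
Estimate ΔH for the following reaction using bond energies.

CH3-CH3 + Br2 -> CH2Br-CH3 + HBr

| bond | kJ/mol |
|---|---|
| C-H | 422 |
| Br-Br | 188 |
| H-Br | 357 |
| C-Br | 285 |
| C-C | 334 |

Bonds broken (reactants):
  Br-Br: 1 × 188 = 188
  C-C: 1 × 334 = 334
  C-H: 6 × 422 = 2532
  Σ(broken) = 3054 kJ
Bonds formed (products):
  C-Br: 1 × 285 = 285
  C-C: 1 × 334 = 334
  C-H: 5 × 422 = 2110
  H-Br: 1 × 357 = 357
  Σ(formed) = 3086 kJ
ΔH = Σ(broken) − Σ(formed) = 3054 − 3086 = −32 kJ

ΔH ≈ −32 kJ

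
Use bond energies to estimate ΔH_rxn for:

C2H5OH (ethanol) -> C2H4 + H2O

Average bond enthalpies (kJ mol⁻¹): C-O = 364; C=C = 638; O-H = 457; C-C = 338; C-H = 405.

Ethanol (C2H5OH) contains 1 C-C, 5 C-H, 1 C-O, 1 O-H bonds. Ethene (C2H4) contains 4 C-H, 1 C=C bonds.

ΔH ≈ +12 kJ

Bonds broken (reactants):
  C-C: 1 × 338 = 338
  C-H: 5 × 405 = 2025
  C-O: 1 × 364 = 364
  O-H: 1 × 457 = 457
  Σ(broken) = 3184 kJ
Bonds formed (products):
  C-H: 4 × 405 = 1620
  C=C: 1 × 638 = 638
  O-H: 2 × 457 = 914
  Σ(formed) = 3172 kJ
ΔH = Σ(broken) − Σ(formed) = 3184 − 3172 = +12 kJ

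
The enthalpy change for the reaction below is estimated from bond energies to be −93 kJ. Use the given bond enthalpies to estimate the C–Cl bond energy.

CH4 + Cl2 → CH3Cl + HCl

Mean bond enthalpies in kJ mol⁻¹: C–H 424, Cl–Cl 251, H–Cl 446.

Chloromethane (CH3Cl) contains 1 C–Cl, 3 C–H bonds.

D(C–Cl) ≈ 322 kJ/mol

Let D be the C–Cl bond energy.
Σ(broken) = 4×424 + 1×251 = 1947
Σ(formed) = 1×D + 3×424 + 1×446 = 1718 + D
ΔH = Σ(broken) − Σ(formed) = (1947) − (1718 + D) = +229 − D
Setting this equal to −93 kJ gives D = 322 kJ/mol.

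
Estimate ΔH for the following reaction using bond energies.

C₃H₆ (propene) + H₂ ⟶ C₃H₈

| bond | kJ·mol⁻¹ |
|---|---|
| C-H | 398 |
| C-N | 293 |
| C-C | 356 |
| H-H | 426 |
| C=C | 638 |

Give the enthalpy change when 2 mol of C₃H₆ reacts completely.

Bonds broken (reactants):
  C-C: 1 × 356 = 356
  C-H: 6 × 398 = 2388
  C=C: 1 × 638 = 638
  H-H: 1 × 426 = 426
  Σ(broken) = 3808 kJ
Bonds formed (products):
  C-C: 2 × 356 = 712
  C-H: 8 × 398 = 3184
  Σ(formed) = 3896 kJ
ΔH = Σ(broken) − Σ(formed) = 3808 − 3896 = −88 kJ
For 2× the reaction as written: 2 × (−88) = −176 kJ

ΔH = −176 kJ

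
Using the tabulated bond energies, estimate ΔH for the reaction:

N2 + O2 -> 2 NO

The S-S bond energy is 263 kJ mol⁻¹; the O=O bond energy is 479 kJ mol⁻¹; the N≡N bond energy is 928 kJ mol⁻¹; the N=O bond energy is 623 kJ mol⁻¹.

Bonds broken (reactants):
  N≡N: 1 × 928 = 928
  O=O: 1 × 479 = 479
  Σ(broken) = 1407 kJ
Bonds formed (products):
  N=O: 2 × 623 = 1246
  Σ(formed) = 1246 kJ
ΔH = Σ(broken) − Σ(formed) = 1407 − 1246 = +161 kJ

ΔH ≈ +161 kJ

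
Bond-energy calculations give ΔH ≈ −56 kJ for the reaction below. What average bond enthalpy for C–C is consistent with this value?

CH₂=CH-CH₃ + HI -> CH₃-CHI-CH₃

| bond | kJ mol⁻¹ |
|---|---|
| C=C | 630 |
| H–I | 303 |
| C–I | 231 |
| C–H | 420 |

Let D be the C–C bond energy.
Σ(broken) = 1×D + 6×420 + 1×630 + 1×303 = 3453 + D
Σ(formed) = 2×D + 7×420 + 1×231 = 3171 + 2D
ΔH = Σ(broken) − Σ(formed) = (3453 + D) − (3171 + 2D) = +282 − D
Setting this equal to −56 kJ gives D = 338 kJ/mol.

D(C–C) ≈ 338 kJ/mol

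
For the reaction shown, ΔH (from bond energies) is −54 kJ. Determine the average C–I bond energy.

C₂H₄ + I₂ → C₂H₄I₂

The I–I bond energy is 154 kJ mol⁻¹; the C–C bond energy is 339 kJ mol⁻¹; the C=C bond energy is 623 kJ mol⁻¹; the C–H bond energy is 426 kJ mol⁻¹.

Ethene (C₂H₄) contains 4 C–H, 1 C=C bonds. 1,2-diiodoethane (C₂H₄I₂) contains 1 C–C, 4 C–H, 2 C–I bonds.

D(C–I) ≈ 246 kJ/mol

Let D be the C–I bond energy.
Σ(broken) = 4×426 + 1×623 + 1×154 = 2481
Σ(formed) = 1×339 + 4×426 + 2×D = 2043 + 2D
ΔH = Σ(broken) − Σ(formed) = (2481) − (2043 + 2D) = +438 − 2D
Setting this equal to −54 kJ gives 2D = 492, so D = 246 kJ/mol.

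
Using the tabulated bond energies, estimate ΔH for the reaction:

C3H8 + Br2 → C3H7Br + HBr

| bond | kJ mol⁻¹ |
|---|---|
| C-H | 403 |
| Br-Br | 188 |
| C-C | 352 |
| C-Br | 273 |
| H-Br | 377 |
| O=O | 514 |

Bonds broken (reactants):
  Br-Br: 1 × 188 = 188
  C-C: 2 × 352 = 704
  C-H: 8 × 403 = 3224
  Σ(broken) = 4116 kJ
Bonds formed (products):
  C-Br: 1 × 273 = 273
  C-C: 2 × 352 = 704
  C-H: 7 × 403 = 2821
  H-Br: 1 × 377 = 377
  Σ(formed) = 4175 kJ
ΔH = Σ(broken) − Σ(formed) = 4116 − 4175 = −59 kJ

ΔH ≈ −59 kJ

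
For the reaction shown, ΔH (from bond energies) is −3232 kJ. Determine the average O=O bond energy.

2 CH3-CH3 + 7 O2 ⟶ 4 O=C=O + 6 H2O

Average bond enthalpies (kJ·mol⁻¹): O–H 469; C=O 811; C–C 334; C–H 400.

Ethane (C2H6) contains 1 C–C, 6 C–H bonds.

Let D be the O=O bond energy.
Σ(broken) = 2×334 + 12×400 + 7×D = 5468 + 7D
Σ(formed) = 8×811 + 12×469 = 12116
ΔH = Σ(broken) − Σ(formed) = (5468 + 7D) − (12116) = −6648 + 7D
Setting this equal to −3232 kJ gives 7D = 3416, so D = 488 kJ/mol.

D(O=O) ≈ 488 kJ/mol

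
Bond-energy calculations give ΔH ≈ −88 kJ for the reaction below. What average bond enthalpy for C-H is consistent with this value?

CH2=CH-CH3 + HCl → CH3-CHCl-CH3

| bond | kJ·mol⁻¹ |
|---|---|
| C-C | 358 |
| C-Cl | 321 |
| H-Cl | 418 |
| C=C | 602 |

Let D be the C-H bond energy.
Σ(broken) = 1×358 + 6×D + 1×602 + 1×418 = 1378 + 6D
Σ(formed) = 2×358 + 1×321 + 7×D = 1037 + 7D
ΔH = Σ(broken) − Σ(formed) = (1378 + 6D) − (1037 + 7D) = +341 − D
Setting this equal to −88 kJ gives D = 429 kJ/mol.

D(C-H) ≈ 429 kJ/mol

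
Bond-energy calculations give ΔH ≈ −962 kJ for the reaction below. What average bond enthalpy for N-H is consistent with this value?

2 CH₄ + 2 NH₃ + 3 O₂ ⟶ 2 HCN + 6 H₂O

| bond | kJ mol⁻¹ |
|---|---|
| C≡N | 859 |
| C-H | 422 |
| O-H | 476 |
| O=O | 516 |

Let D be the N-H bond energy.
Σ(broken) = 8×422 + 6×D + 3×516 = 4924 + 6D
Σ(formed) = 2×859 + 2×422 + 12×476 = 8274
ΔH = Σ(broken) − Σ(formed) = (4924 + 6D) − (8274) = −3350 + 6D
Setting this equal to −962 kJ gives 6D = 2388, so D = 398 kJ/mol.

D(N-H) ≈ 398 kJ/mol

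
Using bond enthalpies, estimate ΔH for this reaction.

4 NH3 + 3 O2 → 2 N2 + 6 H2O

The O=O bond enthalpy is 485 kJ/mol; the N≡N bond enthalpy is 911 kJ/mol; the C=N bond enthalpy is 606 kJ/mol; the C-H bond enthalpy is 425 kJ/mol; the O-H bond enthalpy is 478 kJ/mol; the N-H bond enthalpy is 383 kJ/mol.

ΔH ≈ −1507 kJ

Bonds broken (reactants):
  N-H: 12 × 383 = 4596
  O=O: 3 × 485 = 1455
  Σ(broken) = 6051 kJ
Bonds formed (products):
  N≡N: 2 × 911 = 1822
  O-H: 12 × 478 = 5736
  Σ(formed) = 7558 kJ
ΔH = Σ(broken) − Σ(formed) = 6051 − 7558 = −1507 kJ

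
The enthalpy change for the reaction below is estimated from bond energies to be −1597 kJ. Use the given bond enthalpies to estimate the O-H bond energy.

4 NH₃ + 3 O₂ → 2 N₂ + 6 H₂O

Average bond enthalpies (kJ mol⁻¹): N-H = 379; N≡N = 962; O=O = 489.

Let D be the O-H bond energy.
Σ(broken) = 12×379 + 3×489 = 6015
Σ(formed) = 2×962 + 12×D = 1924 + 12D
ΔH = Σ(broken) − Σ(formed) = (6015) − (1924 + 12D) = +4091 − 12D
Setting this equal to −1597 kJ gives 12D = 5688, so D = 474 kJ/mol.

D(O-H) ≈ 474 kJ/mol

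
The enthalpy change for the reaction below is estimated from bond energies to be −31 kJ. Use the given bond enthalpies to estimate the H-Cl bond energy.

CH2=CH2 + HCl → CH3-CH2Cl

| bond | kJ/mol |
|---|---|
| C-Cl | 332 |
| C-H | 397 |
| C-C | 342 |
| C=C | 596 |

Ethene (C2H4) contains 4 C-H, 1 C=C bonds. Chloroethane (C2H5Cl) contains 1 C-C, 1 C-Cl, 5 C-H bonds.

Let D be the H-Cl bond energy.
Σ(broken) = 4×397 + 1×596 + 1×D = 2184 + D
Σ(formed) = 1×342 + 1×332 + 5×397 = 2659
ΔH = Σ(broken) − Σ(formed) = (2184 + D) − (2659) = −475 + D
Setting this equal to −31 kJ gives D = 444 kJ/mol.

D(H-Cl) ≈ 444 kJ/mol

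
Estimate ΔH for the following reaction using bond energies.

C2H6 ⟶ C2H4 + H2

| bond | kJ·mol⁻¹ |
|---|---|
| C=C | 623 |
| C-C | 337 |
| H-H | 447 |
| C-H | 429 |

Bonds broken (reactants):
  C-C: 1 × 337 = 337
  C-H: 6 × 429 = 2574
  Σ(broken) = 2911 kJ
Bonds formed (products):
  C-H: 4 × 429 = 1716
  C=C: 1 × 623 = 623
  H-H: 1 × 447 = 447
  Σ(formed) = 2786 kJ
ΔH = Σ(broken) − Σ(formed) = 2911 − 2786 = +125 kJ

ΔH ≈ +125 kJ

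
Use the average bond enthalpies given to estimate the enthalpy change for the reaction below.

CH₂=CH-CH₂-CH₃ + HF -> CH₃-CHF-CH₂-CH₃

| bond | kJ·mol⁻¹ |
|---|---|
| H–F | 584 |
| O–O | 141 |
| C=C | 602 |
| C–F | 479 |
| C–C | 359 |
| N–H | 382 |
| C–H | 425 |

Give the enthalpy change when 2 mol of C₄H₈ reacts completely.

ΔH = −154 kJ

Bonds broken (reactants):
  C–C: 2 × 359 = 718
  C–H: 8 × 425 = 3400
  C=C: 1 × 602 = 602
  H–F: 1 × 584 = 584
  Σ(broken) = 5304 kJ
Bonds formed (products):
  C–C: 3 × 359 = 1077
  C–F: 1 × 479 = 479
  C–H: 9 × 425 = 3825
  Σ(formed) = 5381 kJ
ΔH = Σ(broken) − Σ(formed) = 5304 − 5381 = −77 kJ
For 2× the reaction as written: 2 × (−77) = −154 kJ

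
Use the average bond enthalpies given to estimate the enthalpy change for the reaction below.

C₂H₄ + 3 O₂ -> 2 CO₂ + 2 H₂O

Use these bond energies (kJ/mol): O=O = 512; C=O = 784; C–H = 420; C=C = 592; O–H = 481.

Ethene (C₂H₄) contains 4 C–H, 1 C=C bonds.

Bonds broken (reactants):
  C–H: 4 × 420 = 1680
  C=C: 1 × 592 = 592
  O=O: 3 × 512 = 1536
  Σ(broken) = 3808 kJ
Bonds formed (products):
  C=O: 4 × 784 = 3136
  O–H: 4 × 481 = 1924
  Σ(formed) = 5060 kJ
ΔH = Σ(broken) − Σ(formed) = 3808 − 5060 = −1252 kJ

ΔH ≈ −1252 kJ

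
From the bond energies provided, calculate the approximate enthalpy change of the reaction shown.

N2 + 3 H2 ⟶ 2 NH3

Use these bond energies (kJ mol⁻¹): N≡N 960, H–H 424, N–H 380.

ΔH ≈ −48 kJ

Bonds broken (reactants):
  H–H: 3 × 424 = 1272
  N≡N: 1 × 960 = 960
  Σ(broken) = 2232 kJ
Bonds formed (products):
  N–H: 6 × 380 = 2280
  Σ(formed) = 2280 kJ
ΔH = Σ(broken) − Σ(formed) = 2232 − 2280 = −48 kJ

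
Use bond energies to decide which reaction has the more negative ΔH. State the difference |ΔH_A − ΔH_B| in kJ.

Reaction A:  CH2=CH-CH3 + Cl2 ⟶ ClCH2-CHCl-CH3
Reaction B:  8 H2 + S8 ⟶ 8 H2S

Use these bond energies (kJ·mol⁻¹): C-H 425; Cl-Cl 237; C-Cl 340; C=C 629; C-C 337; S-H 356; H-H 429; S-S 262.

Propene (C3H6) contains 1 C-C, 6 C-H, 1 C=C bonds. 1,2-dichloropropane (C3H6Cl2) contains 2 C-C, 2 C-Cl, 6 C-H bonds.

Reaction A:
  Bonds broken (reactants):
    C-C: 1 × 337 = 337
    C-H: 6 × 425 = 2550
    C=C: 1 × 629 = 629
    Cl-Cl: 1 × 237 = 237
    Σ(broken) = 3753 kJ
  Bonds formed (products):
    C-C: 2 × 337 = 674
    C-Cl: 2 × 340 = 680
    C-H: 6 × 425 = 2550
    Σ(formed) = 3904 kJ
  ΔH_A = 3753 − 3904 = −151 kJ
Reaction B:
  Bonds broken (reactants):
    H-H: 8 × 429 = 3432
    S-S: 8 × 262 = 2096
    Σ(broken) = 5528 kJ
  Bonds formed (products):
    S-H: 16 × 356 = 5696
    Σ(formed) = 5696 kJ
  ΔH_B = 5528 − 5696 = −168 kJ
ΔH_A − ΔH_B = +17 kJ, so reaction B has the more negative ΔH; |ΔH_A − ΔH_B| = 17 kJ.

Reaction B, by 17 kJ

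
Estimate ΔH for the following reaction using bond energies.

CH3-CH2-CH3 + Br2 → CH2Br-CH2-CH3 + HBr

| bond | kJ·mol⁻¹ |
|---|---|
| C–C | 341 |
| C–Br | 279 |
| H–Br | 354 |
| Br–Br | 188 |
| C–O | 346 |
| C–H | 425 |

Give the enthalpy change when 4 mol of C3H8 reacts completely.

ΔH = −80 kJ

Bonds broken (reactants):
  Br–Br: 1 × 188 = 188
  C–C: 2 × 341 = 682
  C–H: 8 × 425 = 3400
  Σ(broken) = 4270 kJ
Bonds formed (products):
  C–Br: 1 × 279 = 279
  C–C: 2 × 341 = 682
  C–H: 7 × 425 = 2975
  H–Br: 1 × 354 = 354
  Σ(formed) = 4290 kJ
ΔH = Σ(broken) − Σ(formed) = 4270 − 4290 = −20 kJ
For 4× the reaction as written: 4 × (−20) = −80 kJ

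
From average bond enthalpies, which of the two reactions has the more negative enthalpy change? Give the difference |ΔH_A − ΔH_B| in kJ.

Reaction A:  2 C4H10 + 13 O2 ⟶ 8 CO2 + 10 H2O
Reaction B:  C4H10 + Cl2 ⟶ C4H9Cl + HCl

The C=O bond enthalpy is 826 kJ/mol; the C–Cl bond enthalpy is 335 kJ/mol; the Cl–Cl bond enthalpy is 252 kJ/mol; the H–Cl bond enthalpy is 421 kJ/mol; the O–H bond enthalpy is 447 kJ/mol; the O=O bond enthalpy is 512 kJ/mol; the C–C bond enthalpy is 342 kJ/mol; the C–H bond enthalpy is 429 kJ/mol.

Reaction A:
  Bonds broken (reactants):
    C–C: 6 × 342 = 2052
    C–H: 20 × 429 = 8580
    O=O: 13 × 512 = 6656
    Σ(broken) = 17288 kJ
  Bonds formed (products):
    C=O: 16 × 826 = 13216
    O–H: 20 × 447 = 8940
    Σ(formed) = 22156 kJ
  ΔH_A = 17288 − 22156 = −4868 kJ
Reaction B:
  Bonds broken (reactants):
    C–C: 3 × 342 = 1026
    C–H: 10 × 429 = 4290
    Cl–Cl: 1 × 252 = 252
    Σ(broken) = 5568 kJ
  Bonds formed (products):
    C–C: 3 × 342 = 1026
    C–Cl: 1 × 335 = 335
    C–H: 9 × 429 = 3861
    H–Cl: 1 × 421 = 421
    Σ(formed) = 5643 kJ
  ΔH_B = 5568 − 5643 = −75 kJ
ΔH_A − ΔH_B = −4793 kJ, so reaction A has the more negative ΔH; |ΔH_A − ΔH_B| = 4793 kJ.

Reaction A, by 4793 kJ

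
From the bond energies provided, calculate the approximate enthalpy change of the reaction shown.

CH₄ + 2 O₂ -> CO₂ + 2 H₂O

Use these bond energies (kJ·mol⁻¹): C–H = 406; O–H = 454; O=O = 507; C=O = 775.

ΔH ≈ −728 kJ

Bonds broken (reactants):
  C–H: 4 × 406 = 1624
  O=O: 2 × 507 = 1014
  Σ(broken) = 2638 kJ
Bonds formed (products):
  C=O: 2 × 775 = 1550
  O–H: 4 × 454 = 1816
  Σ(formed) = 3366 kJ
ΔH = Σ(broken) − Σ(formed) = 2638 − 3366 = −728 kJ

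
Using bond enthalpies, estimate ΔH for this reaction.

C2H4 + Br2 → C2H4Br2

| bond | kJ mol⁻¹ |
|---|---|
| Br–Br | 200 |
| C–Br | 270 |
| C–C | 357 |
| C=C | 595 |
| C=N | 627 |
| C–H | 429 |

Bonds broken (reactants):
  Br–Br: 1 × 200 = 200
  C–H: 4 × 429 = 1716
  C=C: 1 × 595 = 595
  Σ(broken) = 2511 kJ
Bonds formed (products):
  C–Br: 2 × 270 = 540
  C–C: 1 × 357 = 357
  C–H: 4 × 429 = 1716
  Σ(formed) = 2613 kJ
ΔH = Σ(broken) − Σ(formed) = 2511 − 2613 = −102 kJ

ΔH ≈ −102 kJ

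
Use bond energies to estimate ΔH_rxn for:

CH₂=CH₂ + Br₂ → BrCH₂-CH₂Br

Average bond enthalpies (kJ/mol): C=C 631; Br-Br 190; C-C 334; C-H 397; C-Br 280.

Bonds broken (reactants):
  Br-Br: 1 × 190 = 190
  C-H: 4 × 397 = 1588
  C=C: 1 × 631 = 631
  Σ(broken) = 2409 kJ
Bonds formed (products):
  C-Br: 2 × 280 = 560
  C-C: 1 × 334 = 334
  C-H: 4 × 397 = 1588
  Σ(formed) = 2482 kJ
ΔH = Σ(broken) − Σ(formed) = 2409 − 2482 = −73 kJ

ΔH ≈ −73 kJ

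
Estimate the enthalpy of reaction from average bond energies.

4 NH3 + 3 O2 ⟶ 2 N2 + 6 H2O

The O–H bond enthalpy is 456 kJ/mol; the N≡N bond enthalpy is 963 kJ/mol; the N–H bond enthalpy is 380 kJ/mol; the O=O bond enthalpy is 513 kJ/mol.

Bonds broken (reactants):
  N–H: 12 × 380 = 4560
  O=O: 3 × 513 = 1539
  Σ(broken) = 6099 kJ
Bonds formed (products):
  N≡N: 2 × 963 = 1926
  O–H: 12 × 456 = 5472
  Σ(formed) = 7398 kJ
ΔH = Σ(broken) − Σ(formed) = 6099 − 7398 = −1299 kJ

ΔH ≈ −1299 kJ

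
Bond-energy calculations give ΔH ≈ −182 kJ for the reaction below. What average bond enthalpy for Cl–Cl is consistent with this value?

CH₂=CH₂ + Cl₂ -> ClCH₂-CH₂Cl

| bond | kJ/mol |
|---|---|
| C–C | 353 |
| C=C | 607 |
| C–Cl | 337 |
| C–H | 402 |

D(Cl–Cl) ≈ 238 kJ/mol

Let D be the Cl–Cl bond energy.
Σ(broken) = 4×402 + 1×607 + 1×D = 2215 + D
Σ(formed) = 1×353 + 2×337 + 4×402 = 2635
ΔH = Σ(broken) − Σ(formed) = (2215 + D) − (2635) = −420 + D
Setting this equal to −182 kJ gives D = 238 kJ/mol.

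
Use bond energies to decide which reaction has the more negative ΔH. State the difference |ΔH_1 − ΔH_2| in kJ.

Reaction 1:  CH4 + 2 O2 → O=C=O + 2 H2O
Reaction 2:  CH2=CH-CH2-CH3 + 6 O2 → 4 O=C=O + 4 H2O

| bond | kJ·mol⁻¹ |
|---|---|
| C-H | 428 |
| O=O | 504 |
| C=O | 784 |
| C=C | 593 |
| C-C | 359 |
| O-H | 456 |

Reaction 2, by 1489 kJ

Reaction 1:
  Bonds broken (reactants):
    C-H: 4 × 428 = 1712
    O=O: 2 × 504 = 1008
    Σ(broken) = 2720 kJ
  Bonds formed (products):
    C=O: 2 × 784 = 1568
    O-H: 4 × 456 = 1824
    Σ(formed) = 3392 kJ
  ΔH_1 = 2720 − 3392 = −672 kJ
Reaction 2:
  Bonds broken (reactants):
    C-C: 2 × 359 = 718
    C-H: 8 × 428 = 3424
    C=C: 1 × 593 = 593
    O=O: 6 × 504 = 3024
    Σ(broken) = 7759 kJ
  Bonds formed (products):
    C=O: 8 × 784 = 6272
    O-H: 8 × 456 = 3648
    Σ(formed) = 9920 kJ
  ΔH_2 = 7759 − 9920 = −2161 kJ
ΔH_1 − ΔH_2 = +1489 kJ, so reaction 2 has the more negative ΔH; |ΔH_1 − ΔH_2| = 1489 kJ.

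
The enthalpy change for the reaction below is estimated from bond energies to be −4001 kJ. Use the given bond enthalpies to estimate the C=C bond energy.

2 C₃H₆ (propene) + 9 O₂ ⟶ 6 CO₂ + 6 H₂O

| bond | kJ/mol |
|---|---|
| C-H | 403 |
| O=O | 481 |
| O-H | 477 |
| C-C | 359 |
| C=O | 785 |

D(C=C) ≈ 630 kJ/mol

Let D be the C=C bond energy.
Σ(broken) = 2×359 + 12×403 + 2×D + 9×481 = 9883 + 2D
Σ(formed) = 12×785 + 12×477 = 15144
ΔH = Σ(broken) − Σ(formed) = (9883 + 2D) − (15144) = −5261 + 2D
Setting this equal to −4001 kJ gives 2D = 1260, so D = 630 kJ/mol.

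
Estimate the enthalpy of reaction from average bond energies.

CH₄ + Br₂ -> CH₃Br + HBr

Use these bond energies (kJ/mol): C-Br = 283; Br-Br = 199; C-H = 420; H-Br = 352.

Bonds broken (reactants):
  Br-Br: 1 × 199 = 199
  C-H: 4 × 420 = 1680
  Σ(broken) = 1879 kJ
Bonds formed (products):
  C-Br: 1 × 283 = 283
  C-H: 3 × 420 = 1260
  H-Br: 1 × 352 = 352
  Σ(formed) = 1895 kJ
ΔH = Σ(broken) − Σ(formed) = 1879 − 1895 = −16 kJ

ΔH ≈ −16 kJ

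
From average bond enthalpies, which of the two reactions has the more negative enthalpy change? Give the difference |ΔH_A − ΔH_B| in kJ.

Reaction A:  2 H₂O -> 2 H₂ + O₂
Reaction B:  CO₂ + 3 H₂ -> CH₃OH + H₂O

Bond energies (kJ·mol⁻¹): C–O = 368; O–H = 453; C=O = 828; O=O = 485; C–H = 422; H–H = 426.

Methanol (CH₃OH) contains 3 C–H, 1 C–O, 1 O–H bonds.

Reaction B, by 534 kJ

Reaction A:
  Bonds broken (reactants):
    O–H: 4 × 453 = 1812
    Σ(broken) = 1812 kJ
  Bonds formed (products):
    H–H: 2 × 426 = 852
    O=O: 1 × 485 = 485
    Σ(formed) = 1337 kJ
  ΔH_A = 1812 − 1337 = +475 kJ
Reaction B:
  Bonds broken (reactants):
    C=O: 2 × 828 = 1656
    H–H: 3 × 426 = 1278
    Σ(broken) = 2934 kJ
  Bonds formed (products):
    C–H: 3 × 422 = 1266
    C–O: 1 × 368 = 368
    O–H: 3 × 453 = 1359
    Σ(formed) = 2993 kJ
  ΔH_B = 2934 − 2993 = −59 kJ
ΔH_A − ΔH_B = +534 kJ, so reaction B has the more negative ΔH; |ΔH_A − ΔH_B| = 534 kJ.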